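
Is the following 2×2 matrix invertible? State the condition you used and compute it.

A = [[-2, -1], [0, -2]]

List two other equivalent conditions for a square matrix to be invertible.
Yes, invertible; det(A) = 4 ≠ 0. Equivalent conditions: rank(A) = 2; Ax = 0 has only the trivial solution; 0 is not an eigenvalue; the columns of A are linearly independent.

To check invertibility, compute det(A).
The given matrix is triangular, so det(A) equals the product of its diagonal entries = 4 ≠ 0.
Since det(A) ≠ 0, A is invertible.
Equivalent conditions for a square matrix A to be invertible:
- rank(A) = 2 (full rank).
- The homogeneous system Ax = 0 has only the trivial solution x = 0.
- 0 is not an eigenvalue of A.
- The columns (equivalently rows) of A are linearly independent.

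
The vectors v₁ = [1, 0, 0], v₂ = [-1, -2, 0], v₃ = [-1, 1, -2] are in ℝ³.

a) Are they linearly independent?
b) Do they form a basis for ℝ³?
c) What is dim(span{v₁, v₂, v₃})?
Yes independent, yes basis, dim = 3

Stack v₁, v₂, v₃ as rows of a 3×3 matrix.
[[1, 0, 0]; [-1, -2, 0]; [-1, 1, -2]] is already lower triangular with nonzero diagonal entries (1, -2, -2), so its determinant is the product of the diagonal entries, det = (1)·(-2)·(-2) = 4 ≠ 0, and the rows are linearly independent.
Three linearly independent vectors in ℝ³ form a basis for ℝ³, so dim(span{v₁,v₂,v₃}) = 3.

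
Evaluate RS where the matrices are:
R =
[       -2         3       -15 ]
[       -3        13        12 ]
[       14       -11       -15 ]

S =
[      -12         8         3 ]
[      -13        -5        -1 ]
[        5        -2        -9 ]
RS =
[      -90        -1       126 ]
[      -73      -113      -130 ]
[     -100       197       188 ]

Matrix multiplication: (RS)[i][j] = sum over k of R[i][k] * S[k][j].
  (RS)[0][0] = (-2)*(-12) + (3)*(-13) + (-15)*(5) = -90
  (RS)[0][1] = (-2)*(8) + (3)*(-5) + (-15)*(-2) = -1
  (RS)[0][2] = (-2)*(3) + (3)*(-1) + (-15)*(-9) = 126
  (RS)[1][0] = (-3)*(-12) + (13)*(-13) + (12)*(5) = -73
  (RS)[1][1] = (-3)*(8) + (13)*(-5) + (12)*(-2) = -113
  (RS)[1][2] = (-3)*(3) + (13)*(-1) + (12)*(-9) = -130
  (RS)[2][0] = (14)*(-12) + (-11)*(-13) + (-15)*(5) = -100
  (RS)[2][1] = (14)*(8) + (-11)*(-5) + (-15)*(-2) = 197
  (RS)[2][2] = (14)*(3) + (-11)*(-1) + (-15)*(-9) = 188
RS =
[      -90        -1       126 ]
[      -73      -113      -130 ]
[     -100       197       188 ]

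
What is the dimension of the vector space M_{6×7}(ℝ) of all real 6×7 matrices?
Dimension = 42

A real 6×7 matrix is determined by its 6·7 = 42 independent entries.
A standard basis is {E_ij : 1 ≤ i ≤ 6, 1 ≤ j ≤ 7}, where E_ij has a 1 in position (i, j) and 0 elsewhere — there are 42 such matrices, and they are linearly independent and span M_{6×7}(ℝ).
Therefore dim(M_{6×7}(ℝ)) = 42.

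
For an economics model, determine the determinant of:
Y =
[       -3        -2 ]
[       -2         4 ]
det(Y) = -16

For a 2×2 matrix [[a, b], [c, d]], det = a*d - b*c.
det(Y) = (-3)*(4) - (-2)*(-2) = -12 - 4 = -16.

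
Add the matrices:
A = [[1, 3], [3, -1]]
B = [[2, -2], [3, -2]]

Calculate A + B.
[[3, 1], [6, -3]]

Add corresponding elements:
(1)+(2)=3
(3)+(-2)=1
(3)+(3)=6
(-1)+(-2)=-3
A + B = [[3, 1], [6, -3]]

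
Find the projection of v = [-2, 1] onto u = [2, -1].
[-2, 1]

The projection of v onto u is proj_u(v) = ((v·u) / (u·u)) · u.
v·u = (-2)*(2) + (1)*(-1) = -5.
u·u = (2)*(2) + (-1)*(-1) = 5.
coefficient = -5 / 5 = -1.
proj_u(v) = -1 · [2, -1] = [-2, 1].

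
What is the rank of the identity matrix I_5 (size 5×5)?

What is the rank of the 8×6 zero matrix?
rank(I_5) = 5, rank(0) = 0

The identity I_5 has 5 columns that are the standard basis vectors e_1, …, e_5. These are linearly independent, so all 5 columns are pivots and rank(I_5) = 5.
The 8×6 zero matrix has every entry zero, so every row is the zero row and there are no pivots; rank(0) = 0.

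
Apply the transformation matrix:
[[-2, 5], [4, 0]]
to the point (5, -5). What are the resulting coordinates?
(-35, 20)

Matrix multiplication:
[[-2, 5], [4, 0]] × [5, -5]ᵀ
= [-2×5 + 5×-5, 4×5 + 0×-5]ᵀ
= [-35.0000, 20.0000]ᵀ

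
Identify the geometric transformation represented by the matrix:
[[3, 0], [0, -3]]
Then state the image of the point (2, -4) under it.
non-uniform scaling by (3, -3); image of (2, -4) is (6, 12)

This is diagonal with distinct entries, so it scales the x-axis by 3 and the y-axis by -3.
The matrix [[3, 0], [0, -3]] represents: non-uniform scaling by (3, -3).
Applying it to (2, -4): [3·2 + 0·-4, 0·2 + -3·-4] = (6, 12).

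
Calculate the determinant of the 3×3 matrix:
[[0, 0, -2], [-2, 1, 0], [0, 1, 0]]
4

Expansion along first row:
det = 0·det([[1,0],[1,0]]) - 0·det([[-2,0],[0,0]]) + -2·det([[-2,1],[0,1]])
    = 0·(1·0 - 0·1) - 0·(-2·0 - 0·0) + -2·(-2·1 - 1·0)
    = 0·0 - 0·0 + -2·-2
    = 0 + 0 + 4 = 4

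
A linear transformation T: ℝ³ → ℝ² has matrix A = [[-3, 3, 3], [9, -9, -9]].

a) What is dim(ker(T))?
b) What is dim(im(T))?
dim(ker) = 2, dim(im) = 1

Observe that row 2 = -3 × row 1 (so the rows are linearly dependent).
Thus rank(A) = 1 (only one linearly independent row).
dim(im(T)) = rank(A) = 1.
By the rank-nullity theorem applied to T: ℝ³ → ℝ², rank(A) + nullity(A) = 3 (the domain dimension), so dim(ker(T)) = 3 - 1 = 2.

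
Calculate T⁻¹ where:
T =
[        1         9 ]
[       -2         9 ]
det(T) = 27
T⁻¹ =
[      1/3      -1/3 ]
[     2/27      1/27 ]

For a 2×2 matrix T = [[a, b], [c, d]] with det(T) ≠ 0, T⁻¹ = (1/det(T)) * [[d, -b], [-c, a]].
det(T) = (1)*(9) - (9)*(-2) = 9 + 18 = 27.
T⁻¹ = (1/27) * [[9, -9], [2, 1]].
Dividing each entry by 27 and reducing:
T⁻¹ =
[      1/3      -1/3 ]
[     2/27      1/27 ]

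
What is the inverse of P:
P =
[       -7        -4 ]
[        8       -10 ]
det(P) = 102
P⁻¹ =
[    -5/51      2/51 ]
[    -4/51    -7/102 ]

For a 2×2 matrix P = [[a, b], [c, d]] with det(P) ≠ 0, P⁻¹ = (1/det(P)) * [[d, -b], [-c, a]].
det(P) = (-7)*(-10) - (-4)*(8) = 70 + 32 = 102.
P⁻¹ = (1/102) * [[-10, 4], [-8, -7]].
Dividing each entry by 102 and reducing:
P⁻¹ =
[    -5/51      2/51 ]
[    -4/51    -7/102 ]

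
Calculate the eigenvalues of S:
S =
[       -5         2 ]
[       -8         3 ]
λ = -1, -1

Solve det(S - λI) = 0. For a 2×2 matrix the characteristic equation is λ² - (trace)λ + det = 0.
trace(S) = a + d = -5 + 3 = -2.
det(S) = a*d - b*c = (-5)*(3) - (2)*(-8) = -15 + 16 = 1.
Characteristic equation: λ² - (-2)λ + (1) = 0.
Discriminant = (-2)² - 4*(1) = 4 - 4 = 0.
λ = (-2 ± √0) / 2 = (-2 ± 0) / 2 = -1, -1.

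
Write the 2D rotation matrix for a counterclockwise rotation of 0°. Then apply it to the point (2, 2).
R = [[1, 0], [0, 1]]; R·(2, 2) = (2, 2)

Rotation matrix formula: R(θ) = [[cos θ, -sin θ], [sin θ, cos θ]]
For θ = 0°:
cos(0°) = 1
sin(0°) = 0
R = [[1, 0], [0, 1]]
Apply to (2, 2): [1·2 + (0)·2, 0·2 + 1·2] = (2, 2)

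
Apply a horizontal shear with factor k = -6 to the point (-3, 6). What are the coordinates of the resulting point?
(-39, 6)

Shear matrix for horizontal shear with factor k = -6:
[[1, -6], [0, 1]]
Result: (-3, 6) → (-39, 6)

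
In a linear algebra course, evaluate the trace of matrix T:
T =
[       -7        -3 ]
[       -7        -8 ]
tr(T) = -7 - 8 = -15

The trace of a square matrix is the sum of its diagonal entries.
Diagonal entries of T: T[0][0] = -7, T[1][1] = -8.
tr(T) = -7 - 8 = -15.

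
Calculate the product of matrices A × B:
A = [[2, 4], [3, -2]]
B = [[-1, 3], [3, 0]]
[[10, 6], [-9, 9]]

Matrix multiplication:
C[0][0] = 2×-1 + 4×3 = 10
C[0][1] = 2×3 + 4×0 = 6
C[1][0] = 3×-1 + -2×3 = -9
C[1][1] = 3×3 + -2×0 = 9
Result: [[10, 6], [-9, 9]]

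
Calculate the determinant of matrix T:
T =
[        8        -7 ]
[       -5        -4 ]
det(T) = -67

For a 2×2 matrix [[a, b], [c, d]], det = a*d - b*c.
det(T) = (8)*(-4) - (-7)*(-5) = -32 - 35 = -67.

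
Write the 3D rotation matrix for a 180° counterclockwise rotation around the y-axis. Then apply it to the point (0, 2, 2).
R = [[-1, 0, 0], [0, 1, 0], [0, 0, -1]]; R·(0, 2, 2) = (0, 2, -2)

Rotation matrix for 180° around y-axis:
cos(180°) = -1, sin(180°) = 0
R = [[-1, 0, 0], [0, 1, 0], [0, 0, -1]]
Apply to (0, 2, 2): R·[0, 2, 2]ᵀ = (0, 2, -2)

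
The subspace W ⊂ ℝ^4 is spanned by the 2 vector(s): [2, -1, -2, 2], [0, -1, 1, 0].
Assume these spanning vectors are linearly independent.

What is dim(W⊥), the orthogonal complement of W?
dim(W⊥) = 2

For any subspace W of ℝ^n, dim(W) + dim(W⊥) = n (the whole-space dimension).
Here the given 2 vectors are linearly independent, so dim(W) = 2.
Thus dim(W⊥) = n - dim(W) = 4 - 2 = 2.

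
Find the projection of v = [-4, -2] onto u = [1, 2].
[-8/5, -16/5]

The projection of v onto u is proj_u(v) = ((v·u) / (u·u)) · u.
v·u = (-4)*(1) + (-2)*(2) = -8.
u·u = (1)*(1) + (2)*(2) = 5.
coefficient = -8 / 5 = -8/5.
proj_u(v) = -8/5 · [1, 2] = [-8/5, -16/5].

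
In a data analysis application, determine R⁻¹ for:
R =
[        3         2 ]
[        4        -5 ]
det(R) = -23
R⁻¹ =
[     5/23      2/23 ]
[     4/23     -3/23 ]

For a 2×2 matrix R = [[a, b], [c, d]] with det(R) ≠ 0, R⁻¹ = (1/det(R)) * [[d, -b], [-c, a]].
det(R) = (3)*(-5) - (2)*(4) = -15 - 8 = -23.
R⁻¹ = (1/-23) * [[-5, -2], [-4, 3]].
Dividing each entry by -23 and reducing:
R⁻¹ =
[     5/23      2/23 ]
[     4/23     -3/23 ]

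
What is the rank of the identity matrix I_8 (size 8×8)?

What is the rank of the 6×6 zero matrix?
rank(I_8) = 8, rank(0) = 0

The identity I_8 has 8 columns that are the standard basis vectors e_1, …, e_8. These are linearly independent, so all 8 columns are pivots and rank(I_8) = 8.
The 6×6 zero matrix has every entry zero, so every row is the zero row and there are no pivots; rank(0) = 0.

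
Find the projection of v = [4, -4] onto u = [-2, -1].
[8/5, 4/5]

The projection of v onto u is proj_u(v) = ((v·u) / (u·u)) · u.
v·u = (4)*(-2) + (-4)*(-1) = -4.
u·u = (-2)*(-2) + (-1)*(-1) = 5.
coefficient = -4 / 5 = -4/5.
proj_u(v) = -4/5 · [-2, -1] = [8/5, 4/5].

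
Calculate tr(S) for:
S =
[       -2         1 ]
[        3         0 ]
tr(S) = -2 + 0 = -2

The trace of a square matrix is the sum of its diagonal entries.
Diagonal entries of S: S[0][0] = -2, S[1][1] = 0.
tr(S) = -2 + 0 = -2.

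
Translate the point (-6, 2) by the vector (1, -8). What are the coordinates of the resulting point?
(-5, -6)

Translation by (1, -8):
x' = -6 + 1 = -5
y' = 2 + -8 = -6
Homogeneous matrix: [[1, 0, 1], [0, 1, -8], [0, 0, 1]]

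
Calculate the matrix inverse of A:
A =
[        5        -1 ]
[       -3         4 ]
det(A) = 17
A⁻¹ =
[     4/17      1/17 ]
[     3/17      5/17 ]

For a 2×2 matrix A = [[a, b], [c, d]] with det(A) ≠ 0, A⁻¹ = (1/det(A)) * [[d, -b], [-c, a]].
det(A) = (5)*(4) - (-1)*(-3) = 20 - 3 = 17.
A⁻¹ = (1/17) * [[4, 1], [3, 5]].
Dividing each entry by 17 and reducing:
A⁻¹ =
[     4/17      1/17 ]
[     3/17      5/17 ]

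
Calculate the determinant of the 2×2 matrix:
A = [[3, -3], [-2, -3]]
-15

For A = [[a, b], [c, d]], det(A) = a*d - b*c.
det(A) = (3)*(-3) - (-3)*(-2) = -9 - 6 = -15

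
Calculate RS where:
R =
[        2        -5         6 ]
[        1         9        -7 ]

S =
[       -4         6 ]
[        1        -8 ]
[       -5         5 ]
RS =
[      -43        82 ]
[       40      -101 ]

Matrix multiplication: (RS)[i][j] = sum over k of R[i][k] * S[k][j].
  (RS)[0][0] = (2)*(-4) + (-5)*(1) + (6)*(-5) = -43
  (RS)[0][1] = (2)*(6) + (-5)*(-8) + (6)*(5) = 82
  (RS)[1][0] = (1)*(-4) + (9)*(1) + (-7)*(-5) = 40
  (RS)[1][1] = (1)*(6) + (9)*(-8) + (-7)*(5) = -101
RS =
[      -43        82 ]
[       40      -101 ]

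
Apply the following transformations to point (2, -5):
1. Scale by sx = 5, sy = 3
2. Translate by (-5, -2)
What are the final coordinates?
(5, -17)

Step 1: Scale (2, -5) by (sx, sy) = (5, 3) → (10, -15)
Step 2: Translate by (-5, -2) → (5, -17)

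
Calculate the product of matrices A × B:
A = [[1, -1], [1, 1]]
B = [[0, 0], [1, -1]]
[[-1, 1], [1, -1]]

Matrix multiplication:
C[0][0] = 1×0 + -1×1 = -1
C[0][1] = 1×0 + -1×-1 = 1
C[1][0] = 1×0 + 1×1 = 1
C[1][1] = 1×0 + 1×-1 = -1
Result: [[-1, 1], [1, -1]]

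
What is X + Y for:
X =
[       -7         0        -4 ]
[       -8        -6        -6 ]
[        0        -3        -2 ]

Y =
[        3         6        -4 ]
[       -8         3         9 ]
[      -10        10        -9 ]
X + Y =
[       -4         6        -8 ]
[      -16        -3         3 ]
[      -10         7       -11 ]

Matrix addition is elementwise: (X+Y)[i][j] = X[i][j] + Y[i][j].
  (X+Y)[0][0] = (-7) + (3) = -4
  (X+Y)[0][1] = (0) + (6) = 6
  (X+Y)[0][2] = (-4) + (-4) = -8
  (X+Y)[1][0] = (-8) + (-8) = -16
  (X+Y)[1][1] = (-6) + (3) = -3
  (X+Y)[1][2] = (-6) + (9) = 3
  (X+Y)[2][0] = (0) + (-10) = -10
  (X+Y)[2][1] = (-3) + (10) = 7
  (X+Y)[2][2] = (-2) + (-9) = -11
X + Y =
[       -4         6        -8 ]
[      -16        -3         3 ]
[      -10         7       -11 ]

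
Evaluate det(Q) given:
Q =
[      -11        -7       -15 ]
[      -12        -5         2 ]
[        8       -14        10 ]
det(Q) = -3830

Expand along row 0 (cofactor expansion): det(Q) = a*(e*i - f*h) - b*(d*i - f*g) + c*(d*h - e*g), where the 3×3 is [[a, b, c], [d, e, f], [g, h, i]].
Minor M_00 = (-5)*(10) - (2)*(-14) = -50 + 28 = -22.
Minor M_01 = (-12)*(10) - (2)*(8) = -120 - 16 = -136.
Minor M_02 = (-12)*(-14) - (-5)*(8) = 168 + 40 = 208.
det(Q) = (-11)*(-22) - (-7)*(-136) + (-15)*(208) = 242 - 952 - 3120 = -3830.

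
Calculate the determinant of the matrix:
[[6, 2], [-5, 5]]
40

For a 2×2 matrix [[a, b], [c, d]], det = ad - bc
det = (6)(5) - (2)(-5) = 30 - -10 = 40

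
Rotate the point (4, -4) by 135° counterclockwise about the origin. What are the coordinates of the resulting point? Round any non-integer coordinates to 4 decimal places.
(0.0000, 5.6569)

Rotation matrix R(θ) = [[cos θ, -sin θ], [sin θ, cos θ]]; for θ = 135°:
R = [[-√2/2, -√2/2], [√2/2, -√2/2]]
Result: R × [4, -4]ᵀ = [-√2/2·4 + (-√2/2)·-4, √2/2·4 + (-√2/2)·-4]ᵀ = (0.0000, 5.6569)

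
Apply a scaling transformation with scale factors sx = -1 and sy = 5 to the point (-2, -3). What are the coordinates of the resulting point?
(2, -15)

Scaling matrix:
[[-1, 0], [0, 5]]
Result: (-2 × -1, -3 × 5) = (2, -15)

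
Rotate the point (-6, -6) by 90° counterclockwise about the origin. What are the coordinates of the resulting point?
(6, -6)

Rotation matrix R(θ) = [[cos θ, -sin θ], [sin θ, cos θ]]; for θ = 90°:
R = [[0, -1], [1, 0]]
Result: R × [-6, -6]ᵀ = [0·-6 + (-1)·-6, 1·-6 + (0)·-6]ᵀ = (6, -6)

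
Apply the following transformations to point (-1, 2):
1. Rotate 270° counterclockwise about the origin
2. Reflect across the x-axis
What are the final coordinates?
(2, -1)

Step 1: Rotate 270° → (2, 1)
Step 2: Reflect across the x-axis → (2, -1)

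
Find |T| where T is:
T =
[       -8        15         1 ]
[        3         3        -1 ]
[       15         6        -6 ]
det(T) = 114

Expand along row 0 (cofactor expansion): det(T) = a*(e*i - f*h) - b*(d*i - f*g) + c*(d*h - e*g), where the 3×3 is [[a, b, c], [d, e, f], [g, h, i]].
Minor M_00 = (3)*(-6) - (-1)*(6) = -18 + 6 = -12.
Minor M_01 = (3)*(-6) - (-1)*(15) = -18 + 15 = -3.
Minor M_02 = (3)*(6) - (3)*(15) = 18 - 45 = -27.
det(T) = (-8)*(-12) - (15)*(-3) + (1)*(-27) = 96 + 45 - 27 = 114.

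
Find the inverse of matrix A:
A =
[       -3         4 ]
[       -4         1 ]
det(A) = 13
A⁻¹ =
[     1/13     -4/13 ]
[     4/13     -3/13 ]

For a 2×2 matrix A = [[a, b], [c, d]] with det(A) ≠ 0, A⁻¹ = (1/det(A)) * [[d, -b], [-c, a]].
det(A) = (-3)*(1) - (4)*(-4) = -3 + 16 = 13.
A⁻¹ = (1/13) * [[1, -4], [4, -3]].
Dividing each entry by 13 and reducing:
A⁻¹ =
[     1/13     -4/13 ]
[     4/13     -3/13 ]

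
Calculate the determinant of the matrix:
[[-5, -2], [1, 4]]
-18

For a 2×2 matrix [[a, b], [c, d]], det = ad - bc
det = (-5)(4) - (-2)(1) = -20 - -2 = -18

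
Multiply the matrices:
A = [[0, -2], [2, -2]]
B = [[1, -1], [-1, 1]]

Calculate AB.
[[2, -2], [4, -4]]

Each entry (i,j) of AB = sum over k of A[i][k]*B[k][j].
(AB)[0][0] = (0)*(1) + (-2)*(-1) = 2
(AB)[0][1] = (0)*(-1) + (-2)*(1) = -2
(AB)[1][0] = (2)*(1) + (-2)*(-1) = 4
(AB)[1][1] = (2)*(-1) + (-2)*(1) = -4
AB = [[2, -2], [4, -4]]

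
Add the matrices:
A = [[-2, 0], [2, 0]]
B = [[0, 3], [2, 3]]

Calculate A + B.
[[-2, 3], [4, 3]]

Add corresponding elements:
(-2)+(0)=-2
(0)+(3)=3
(2)+(2)=4
(0)+(3)=3
A + B = [[-2, 3], [4, 3]]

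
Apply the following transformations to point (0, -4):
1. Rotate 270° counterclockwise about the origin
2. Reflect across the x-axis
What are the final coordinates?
(-4, 0)

Step 1: Rotate 270° → (-4, 0)
Step 2: Reflect across the x-axis → (-4, 0)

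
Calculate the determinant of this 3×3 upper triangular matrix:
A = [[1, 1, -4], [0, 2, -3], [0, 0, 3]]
6

The determinant of a triangular matrix is the product of its diagonal entries (the off-diagonal entries above the diagonal do not affect it).
det(A) = (1) * (2) * (3) = 6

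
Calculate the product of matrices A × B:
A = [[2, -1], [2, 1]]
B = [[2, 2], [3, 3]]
[[1, 1], [7, 7]]

Matrix multiplication:
C[0][0] = 2×2 + -1×3 = 1
C[0][1] = 2×2 + -1×3 = 1
C[1][0] = 2×2 + 1×3 = 7
C[1][1] = 2×2 + 1×3 = 7
Result: [[1, 1], [7, 7]]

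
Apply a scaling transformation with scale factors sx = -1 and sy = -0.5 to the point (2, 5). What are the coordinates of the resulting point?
(-2, -2.5)

Scaling matrix:
[[-1, 0], [0, -0.50]]
Result: (2 × -1, 5 × -0.5) = (-2, -2.5)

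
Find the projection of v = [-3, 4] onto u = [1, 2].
[1, 2]

The projection of v onto u is proj_u(v) = ((v·u) / (u·u)) · u.
v·u = (-3)*(1) + (4)*(2) = 5.
u·u = (1)*(1) + (2)*(2) = 5.
coefficient = 5 / 5 = 1.
proj_u(v) = 1 · [1, 2] = [1, 2].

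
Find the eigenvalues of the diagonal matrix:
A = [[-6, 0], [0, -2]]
λ₁ = -6, λ₂ = -2

The characteristic polynomial of A is det(A - λI) = (-6 - λ)(-2 - λ) = 0.
The roots are λ = -6 and λ = -2, so the eigenvalues are the diagonal entries.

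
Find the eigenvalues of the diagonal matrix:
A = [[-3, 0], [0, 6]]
λ₁ = -3, λ₂ = 6

The characteristic polynomial of A is det(A - λI) = (-3 - λ)(6 - λ) = 0.
The roots are λ = -3 and λ = 6, so the eigenvalues are the diagonal entries.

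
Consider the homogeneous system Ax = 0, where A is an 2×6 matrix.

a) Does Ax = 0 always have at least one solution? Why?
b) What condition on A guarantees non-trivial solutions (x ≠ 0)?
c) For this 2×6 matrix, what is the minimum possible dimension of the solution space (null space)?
a) Yes, x = 0 is always a solution. b) When A has linearly dependent columns (rank < n). c) Minimum nullity = 4.

a) x = 0 satisfies A·0 = 0, so the zero vector is always a solution.
b) Non-trivial solutions exist iff the columns of A are linearly dependent, equivalently rank(A) < n (the number of columns).
c) By rank-nullity, rank(A) + nullity(A) = n = 6. Since A has only 2 rows, rank(A) ≤ 2, so nullity(A) ≥ 6 - 2 = 4.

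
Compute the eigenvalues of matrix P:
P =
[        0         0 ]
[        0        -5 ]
λ = -5, 0

Solve det(P - λI) = 0. For a 2×2 matrix the characteristic equation is λ² - (trace)λ + det = 0.
trace(P) = a + d = 0 - 5 = -5.
det(P) = a*d - b*c = (0)*(-5) - (0)*(0) = 0 - 0 = 0.
Characteristic equation: λ² - (-5)λ + (0) = 0.
Discriminant = (-5)² - 4*(0) = 25 - 0 = 25.
λ = (-5 ± √25) / 2 = (-5 ± 5) / 2 = -5, 0.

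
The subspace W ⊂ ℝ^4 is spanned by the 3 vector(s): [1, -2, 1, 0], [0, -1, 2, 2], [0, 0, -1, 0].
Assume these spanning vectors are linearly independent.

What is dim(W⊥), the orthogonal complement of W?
dim(W⊥) = 1

For any subspace W of ℝ^n, dim(W) + dim(W⊥) = n (the whole-space dimension).
Here the given 3 vectors are linearly independent, so dim(W) = 3.
Thus dim(W⊥) = n - dim(W) = 4 - 3 = 1.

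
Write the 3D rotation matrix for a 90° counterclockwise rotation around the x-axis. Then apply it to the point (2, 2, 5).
R = [[1, 0, 0], [0, 0, -1], [0, 1, 0]]; R·(2, 2, 5) = (2, -5, 2)

Rotation matrix for 90° around x-axis:
cos(90°) = 0, sin(90°) = 1
R = [[1, 0, 0], [0, 0, -1], [0, 1, 0]]
Apply to (2, 2, 5): R·[2, 2, 5]ᵀ = (2, -5, 2)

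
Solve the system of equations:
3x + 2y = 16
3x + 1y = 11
x = 2, y = 5

Use elimination (row reduction):
Equation 1: 3x + 2y = 16.
Equation 2: 3x + 1y = 11.
Multiply Eq1 by 3 and Eq2 by 3: 9x + 6y = 48;  9x + 3y = 33.
Subtract: (-3)y = -15, so y = 5.
Back-substitute into Eq1: 3x + 2*(5) = 16, so x = 2.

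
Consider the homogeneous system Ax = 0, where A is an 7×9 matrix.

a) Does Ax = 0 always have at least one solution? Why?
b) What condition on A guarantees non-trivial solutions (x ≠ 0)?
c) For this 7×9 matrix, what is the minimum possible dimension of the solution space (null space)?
a) Yes, x = 0 is always a solution. b) When A has linearly dependent columns (rank < n). c) Minimum nullity = 2.

a) x = 0 satisfies A·0 = 0, so the zero vector is always a solution.
b) Non-trivial solutions exist iff the columns of A are linearly dependent, equivalently rank(A) < n (the number of columns).
c) By rank-nullity, rank(A) + nullity(A) = n = 9. Since A has only 7 rows, rank(A) ≤ 7, so nullity(A) ≥ 9 - 7 = 2.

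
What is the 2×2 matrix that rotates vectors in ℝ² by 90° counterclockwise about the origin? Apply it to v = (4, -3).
R = [[0, -1], [1, 0]]; R·v = (3, 4)

A counterclockwise rotation by angle θ in ℝ² has matrix R(θ) = [[cos θ, -sin θ], [sin θ, cos θ]].
For θ = 90°: cos θ = 0, sin θ = 1.
R(90°) = [[0, -1], [1, 0]].
R·v = [0·4 + (-1)·-3, 1·4 + 0·-3] = (3, 4).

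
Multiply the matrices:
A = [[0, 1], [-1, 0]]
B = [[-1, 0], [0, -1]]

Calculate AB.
[[0, -1], [1, 0]]

Each entry (i,j) of AB = sum over k of A[i][k]*B[k][j].
(AB)[0][0] = (0)*(-1) + (1)*(0) = 0
(AB)[0][1] = (0)*(0) + (1)*(-1) = -1
(AB)[1][0] = (-1)*(-1) + (0)*(0) = 1
(AB)[1][1] = (-1)*(0) + (0)*(-1) = 0
AB = [[0, -1], [1, 0]]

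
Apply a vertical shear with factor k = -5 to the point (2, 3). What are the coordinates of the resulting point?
(2, -7)

Shear matrix for vertical shear with factor k = -5:
[[1, 0], [-5, 1]]
Result: (2, 3) → (2, -7)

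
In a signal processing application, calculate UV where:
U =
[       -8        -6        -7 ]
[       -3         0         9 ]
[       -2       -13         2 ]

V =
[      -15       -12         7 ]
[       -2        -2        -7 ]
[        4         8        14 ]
UV =
[      104        52      -112 ]
[       81       108       105 ]
[       64        66       105 ]

Matrix multiplication: (UV)[i][j] = sum over k of U[i][k] * V[k][j].
  (UV)[0][0] = (-8)*(-15) + (-6)*(-2) + (-7)*(4) = 104
  (UV)[0][1] = (-8)*(-12) + (-6)*(-2) + (-7)*(8) = 52
  (UV)[0][2] = (-8)*(7) + (-6)*(-7) + (-7)*(14) = -112
  (UV)[1][0] = (-3)*(-15) + (0)*(-2) + (9)*(4) = 81
  (UV)[1][1] = (-3)*(-12) + (0)*(-2) + (9)*(8) = 108
  (UV)[1][2] = (-3)*(7) + (0)*(-7) + (9)*(14) = 105
  (UV)[2][0] = (-2)*(-15) + (-13)*(-2) + (2)*(4) = 64
  (UV)[2][1] = (-2)*(-12) + (-13)*(-2) + (2)*(8) = 66
  (UV)[2][2] = (-2)*(7) + (-13)*(-7) + (2)*(14) = 105
UV =
[      104        52      -112 ]
[       81       108       105 ]
[       64        66       105 ]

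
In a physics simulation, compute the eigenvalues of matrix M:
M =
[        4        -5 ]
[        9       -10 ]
λ = -5, -1

Solve det(M - λI) = 0. For a 2×2 matrix the characteristic equation is λ² - (trace)λ + det = 0.
trace(M) = a + d = 4 - 10 = -6.
det(M) = a*d - b*c = (4)*(-10) - (-5)*(9) = -40 + 45 = 5.
Characteristic equation: λ² - (-6)λ + (5) = 0.
Discriminant = (-6)² - 4*(5) = 36 - 20 = 16.
λ = (-6 ± √16) / 2 = (-6 ± 4) / 2 = -5, -1.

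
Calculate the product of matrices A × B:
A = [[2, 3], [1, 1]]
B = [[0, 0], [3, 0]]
[[9, 0], [3, 0]]

Matrix multiplication:
C[0][0] = 2×0 + 3×3 = 9
C[0][1] = 2×0 + 3×0 = 0
C[1][0] = 1×0 + 1×3 = 3
C[1][1] = 1×0 + 1×0 = 0
Result: [[9, 0], [3, 0]]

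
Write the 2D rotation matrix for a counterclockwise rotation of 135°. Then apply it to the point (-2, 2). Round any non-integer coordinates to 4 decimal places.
R = [[-√2/2, -√2/2], [√2/2, -√2/2]]; R·(-2, 2) = (0.0000, -2.8284)

Rotation matrix formula: R(θ) = [[cos θ, -sin θ], [sin θ, cos θ]]
For θ = 135°:
cos(135°) = -√2/2
sin(135°) = √2/2
R = [[-√2/2, -√2/2], [√2/2, -√2/2]]
Apply to (-2, 2): [-√2/2·-2 + (-√2/2)·2, √2/2·-2 + -√2/2·2] = (0.0000, -2.8284)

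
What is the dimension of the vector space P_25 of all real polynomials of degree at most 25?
Dimension = 26

A polynomial of degree at most 25 can be written as a₀ + a₁x + a₂x² + … + a_25x^25, with 26 free coefficients a₀, …, a_25.
The set {1, x, x², …, x^25} is a basis: it spans P_25 (every such polynomial is a linear combination of these) and is linearly independent (a polynomial is zero iff all its coefficients are zero).
Therefore dim(P_25) = 25 + 1 = 26.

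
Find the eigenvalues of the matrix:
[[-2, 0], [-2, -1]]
λ = -2 and λ = -1

Characteristic equation: det(A - λI) = 0
λ² - (trace)λ + (det) = 0
λ² - (-3)λ + (2) = 0
λ² + 3λ + 2 = 0
Solving: λ = -2, -1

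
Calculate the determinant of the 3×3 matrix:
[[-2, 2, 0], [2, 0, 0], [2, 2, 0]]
0

Expansion along first row:
det = -2·det([[0,0],[2,0]]) - 2·det([[2,0],[2,0]]) + 0·det([[2,0],[2,2]])
    = -2·(0·0 - 0·2) - 2·(2·0 - 0·2) + 0·(2·2 - 0·2)
    = -2·0 - 2·0 + 0·4
    = 0 + 0 + 0 = 0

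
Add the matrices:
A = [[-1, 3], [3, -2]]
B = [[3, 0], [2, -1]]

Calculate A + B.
[[2, 3], [5, -3]]

Add corresponding elements:
(-1)+(3)=2
(3)+(0)=3
(3)+(2)=5
(-2)+(-1)=-3
A + B = [[2, 3], [5, -3]]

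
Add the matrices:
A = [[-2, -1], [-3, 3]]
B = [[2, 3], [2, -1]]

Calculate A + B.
[[0, 2], [-1, 2]]

Add corresponding elements:
(-2)+(2)=0
(-1)+(3)=2
(-3)+(2)=-1
(3)+(-1)=2
A + B = [[0, 2], [-1, 2]]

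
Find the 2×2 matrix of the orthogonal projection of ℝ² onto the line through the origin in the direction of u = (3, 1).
[[9/10, 3/10], [3/10, 1/10]]

The orthogonal projection onto the line spanned by a nonzero vector u = (a, b) has matrix P = (u uᵀ) / (uᵀ u) = (1/(a² + b²)) · [[a², ab], [ab, b²]].
Here u = (3, 1), so a² + b² = 9 + 1 = 10.
P = (1/10) · [[9, 3], [3, 1]] = [[9/10, 3/10], [3/10, 1/10]].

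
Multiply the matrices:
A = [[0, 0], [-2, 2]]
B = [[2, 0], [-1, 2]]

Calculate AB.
[[0, 0], [-6, 4]]

Each entry (i,j) of AB = sum over k of A[i][k]*B[k][j].
(AB)[0][0] = (0)*(2) + (0)*(-1) = 0
(AB)[0][1] = (0)*(0) + (0)*(2) = 0
(AB)[1][0] = (-2)*(2) + (2)*(-1) = -6
(AB)[1][1] = (-2)*(0) + (2)*(2) = 4
AB = [[0, 0], [-6, 4]]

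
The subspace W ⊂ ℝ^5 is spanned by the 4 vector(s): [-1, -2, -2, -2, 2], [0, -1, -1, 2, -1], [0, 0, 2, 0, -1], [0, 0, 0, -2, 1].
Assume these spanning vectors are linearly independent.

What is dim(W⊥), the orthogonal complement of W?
dim(W⊥) = 1

For any subspace W of ℝ^n, dim(W) + dim(W⊥) = n (the whole-space dimension).
Here the given 4 vectors are linearly independent, so dim(W) = 4.
Thus dim(W⊥) = n - dim(W) = 5 - 4 = 1.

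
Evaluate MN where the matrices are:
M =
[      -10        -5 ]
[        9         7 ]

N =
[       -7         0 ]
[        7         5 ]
MN =
[       35       -25 ]
[      -14        35 ]

Matrix multiplication: (MN)[i][j] = sum over k of M[i][k] * N[k][j].
  (MN)[0][0] = (-10)*(-7) + (-5)*(7) = 35
  (MN)[0][1] = (-10)*(0) + (-5)*(5) = -25
  (MN)[1][0] = (9)*(-7) + (7)*(7) = -14
  (MN)[1][1] = (9)*(0) + (7)*(5) = 35
MN =
[       35       -25 ]
[      -14        35 ]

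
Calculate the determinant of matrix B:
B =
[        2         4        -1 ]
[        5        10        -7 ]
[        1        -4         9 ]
det(B) = -54

Expand along row 0 (cofactor expansion): det(B) = a*(e*i - f*h) - b*(d*i - f*g) + c*(d*h - e*g), where the 3×3 is [[a, b, c], [d, e, f], [g, h, i]].
Minor M_00 = (10)*(9) - (-7)*(-4) = 90 - 28 = 62.
Minor M_01 = (5)*(9) - (-7)*(1) = 45 + 7 = 52.
Minor M_02 = (5)*(-4) - (10)*(1) = -20 - 10 = -30.
det(B) = (2)*(62) - (4)*(52) + (-1)*(-30) = 124 - 208 + 30 = -54.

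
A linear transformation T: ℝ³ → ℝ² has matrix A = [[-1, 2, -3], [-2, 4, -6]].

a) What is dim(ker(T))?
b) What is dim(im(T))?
dim(ker) = 2, dim(im) = 1

Observe that row 2 = 2 × row 1 (so the rows are linearly dependent).
Thus rank(A) = 1 (only one linearly independent row).
dim(im(T)) = rank(A) = 1.
By the rank-nullity theorem applied to T: ℝ³ → ℝ², rank(A) + nullity(A) = 3 (the domain dimension), so dim(ker(T)) = 3 - 1 = 2.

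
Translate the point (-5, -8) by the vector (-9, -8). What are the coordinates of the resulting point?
(-14, -16)

Translation by (-9, -8):
x' = -5 + -9 = -14
y' = -8 + -8 = -16
Homogeneous matrix: [[1, 0, -9], [0, 1, -8], [0, 0, 1]]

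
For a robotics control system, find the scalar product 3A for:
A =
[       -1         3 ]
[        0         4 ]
3A =
[       -3         9 ]
[        0        12 ]

Scalar multiplication is elementwise: (3A)[i][j] = 3 * A[i][j].
  (3A)[0][0] = 3 * (-1) = -3
  (3A)[0][1] = 3 * (3) = 9
  (3A)[1][0] = 3 * (0) = 0
  (3A)[1][1] = 3 * (4) = 12
3A =
[       -3         9 ]
[        0        12 ]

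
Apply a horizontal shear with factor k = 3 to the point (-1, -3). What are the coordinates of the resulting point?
(-10, -3)

Shear matrix for horizontal shear with factor k = 3:
[[1, 3], [0, 1]]
Result: (-1, -3) → (-10, -3)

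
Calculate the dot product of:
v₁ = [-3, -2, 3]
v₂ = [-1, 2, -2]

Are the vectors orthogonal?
-7, No

The dot product is the sum of products of corresponding components.
v₁·v₂ = (-3)*(-1) + (-2)*(2) + (3)*(-2) = 3 - 4 - 6 = -7.
Two vectors are orthogonal iff their dot product is 0; here the dot product is -7, so the vectors are not orthogonal.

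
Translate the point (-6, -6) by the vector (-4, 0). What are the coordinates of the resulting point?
(-10, -6)

Translation by (-4, 0):
x' = -6 + -4 = -10
y' = -6 + 0 = -6
Homogeneous matrix: [[1, 0, -4], [0, 1, 0], [0, 0, 1]]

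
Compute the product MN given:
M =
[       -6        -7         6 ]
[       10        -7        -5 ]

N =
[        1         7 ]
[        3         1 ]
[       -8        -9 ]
MN =
[      -75      -103 ]
[       29       108 ]

Matrix multiplication: (MN)[i][j] = sum over k of M[i][k] * N[k][j].
  (MN)[0][0] = (-6)*(1) + (-7)*(3) + (6)*(-8) = -75
  (MN)[0][1] = (-6)*(7) + (-7)*(1) + (6)*(-9) = -103
  (MN)[1][0] = (10)*(1) + (-7)*(3) + (-5)*(-8) = 29
  (MN)[1][1] = (10)*(7) + (-7)*(1) + (-5)*(-9) = 108
MN =
[      -75      -103 ]
[       29       108 ]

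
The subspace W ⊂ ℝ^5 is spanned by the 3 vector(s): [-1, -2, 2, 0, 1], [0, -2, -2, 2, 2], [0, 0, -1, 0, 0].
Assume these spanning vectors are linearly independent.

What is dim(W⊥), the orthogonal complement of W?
dim(W⊥) = 2

For any subspace W of ℝ^n, dim(W) + dim(W⊥) = n (the whole-space dimension).
Here the given 3 vectors are linearly independent, so dim(W) = 3.
Thus dim(W⊥) = n - dim(W) = 5 - 3 = 2.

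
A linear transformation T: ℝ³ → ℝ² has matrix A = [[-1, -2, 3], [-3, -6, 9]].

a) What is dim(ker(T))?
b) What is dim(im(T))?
dim(ker) = 2, dim(im) = 1

Observe that row 2 = 3 × row 1 (so the rows are linearly dependent).
Thus rank(A) = 1 (only one linearly independent row).
dim(im(T)) = rank(A) = 1.
By the rank-nullity theorem applied to T: ℝ³ → ℝ², rank(A) + nullity(A) = 3 (the domain dimension), so dim(ker(T)) = 3 - 1 = 2.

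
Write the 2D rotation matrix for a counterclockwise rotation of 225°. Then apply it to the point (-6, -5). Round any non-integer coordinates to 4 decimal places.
R = [[-√2/2, √2/2], [-√2/2, -√2/2]]; R·(-6, -5) = (0.7071, 7.7782)

Rotation matrix formula: R(θ) = [[cos θ, -sin θ], [sin θ, cos θ]]
For θ = 225°:
cos(225°) = -√2/2
sin(225°) = -√2/2
R = [[-√2/2, √2/2], [-√2/2, -√2/2]]
Apply to (-6, -5): [-√2/2·-6 + (√2/2)·-5, -√2/2·-6 + -√2/2·-5] = (0.7071, 7.7782)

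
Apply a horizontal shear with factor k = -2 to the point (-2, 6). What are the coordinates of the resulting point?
(-14, 6)

Shear matrix for horizontal shear with factor k = -2:
[[1, -2], [0, 1]]
Result: (-2, 6) → (-14, 6)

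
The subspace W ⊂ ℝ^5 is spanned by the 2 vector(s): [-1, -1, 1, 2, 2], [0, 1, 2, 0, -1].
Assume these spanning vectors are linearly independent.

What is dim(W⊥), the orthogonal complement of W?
dim(W⊥) = 3

For any subspace W of ℝ^n, dim(W) + dim(W⊥) = n (the whole-space dimension).
Here the given 2 vectors are linearly independent, so dim(W) = 2.
Thus dim(W⊥) = n - dim(W) = 5 - 2 = 3.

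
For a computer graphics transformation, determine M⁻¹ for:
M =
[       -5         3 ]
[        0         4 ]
det(M) = -20
M⁻¹ =
[     -1/5      3/20 ]
[        0       1/4 ]

For a 2×2 matrix M = [[a, b], [c, d]] with det(M) ≠ 0, M⁻¹ = (1/det(M)) * [[d, -b], [-c, a]].
det(M) = (-5)*(4) - (3)*(0) = -20 - 0 = -20.
M⁻¹ = (1/-20) * [[4, -3], [0, -5]].
Dividing each entry by -20 and reducing:
M⁻¹ =
[     -1/5      3/20 ]
[        0       1/4 ]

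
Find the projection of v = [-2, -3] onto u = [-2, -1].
[-14/5, -7/5]

The projection of v onto u is proj_u(v) = ((v·u) / (u·u)) · u.
v·u = (-2)*(-2) + (-3)*(-1) = 7.
u·u = (-2)*(-2) + (-1)*(-1) = 5.
coefficient = 7 / 5 = 7/5.
proj_u(v) = 7/5 · [-2, -1] = [-14/5, -7/5].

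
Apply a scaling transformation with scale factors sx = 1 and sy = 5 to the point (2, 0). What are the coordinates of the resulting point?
(2, 0)

Scaling matrix:
[[1, 0], [0, 5]]
Result: (2 × 1, 0 × 5) = (2, 0)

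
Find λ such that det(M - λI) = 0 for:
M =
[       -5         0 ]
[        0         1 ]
λ = -5, 1

Solve det(M - λI) = 0. For a 2×2 matrix the characteristic equation is λ² - (trace)λ + det = 0.
trace(M) = a + d = -5 + 1 = -4.
det(M) = a*d - b*c = (-5)*(1) - (0)*(0) = -5 - 0 = -5.
Characteristic equation: λ² - (-4)λ + (-5) = 0.
Discriminant = (-4)² - 4*(-5) = 16 + 20 = 36.
λ = (-4 ± √36) / 2 = (-4 ± 6) / 2 = -5, 1.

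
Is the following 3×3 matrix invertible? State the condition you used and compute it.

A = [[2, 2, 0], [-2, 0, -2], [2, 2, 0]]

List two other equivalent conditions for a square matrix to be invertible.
No, not invertible; det(A) = 0 (two rows are equal, so the rows are linearly dependent). Equivalent conditions (failing for this A): rank(A) < 3; Ax = 0 has non-trivial solutions; 0 is an eigenvalue; the columns are linearly dependent.

To check invertibility, compute det(A).
In this matrix, row 0 and the last row are identical, so one row is a scalar multiple of another and the rows are linearly dependent.
A matrix with linearly dependent rows has det = 0 and is not invertible.
Equivalent failed conditions:
- rank(A) < 3.
- Ax = 0 has non-trivial solutions.
- 0 is an eigenvalue.
- The columns are linearly dependent.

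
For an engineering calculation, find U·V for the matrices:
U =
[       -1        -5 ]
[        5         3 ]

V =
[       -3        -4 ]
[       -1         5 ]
UV =
[        8       -21 ]
[      -18        -5 ]

Matrix multiplication: (UV)[i][j] = sum over k of U[i][k] * V[k][j].
  (UV)[0][0] = (-1)*(-3) + (-5)*(-1) = 8
  (UV)[0][1] = (-1)*(-4) + (-5)*(5) = -21
  (UV)[1][0] = (5)*(-3) + (3)*(-1) = -18
  (UV)[1][1] = (5)*(-4) + (3)*(5) = -5
UV =
[        8       -21 ]
[      -18        -5 ]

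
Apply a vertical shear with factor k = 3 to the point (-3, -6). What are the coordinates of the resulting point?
(-3, -15)

Shear matrix for vertical shear with factor k = 3:
[[1, 0], [3, 1]]
Result: (-3, -6) → (-3, -15)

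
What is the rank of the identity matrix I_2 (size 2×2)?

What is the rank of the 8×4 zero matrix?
rank(I_2) = 2, rank(0) = 0

The identity I_2 has 2 columns that are the standard basis vectors e_1, …, e_2. These are linearly independent, so all 2 columns are pivots and rank(I_2) = 2.
The 8×4 zero matrix has every entry zero, so every row is the zero row and there are no pivots; rank(0) = 0.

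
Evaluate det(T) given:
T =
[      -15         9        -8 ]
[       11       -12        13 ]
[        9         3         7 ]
det(T) = 1077

Expand along row 0 (cofactor expansion): det(T) = a*(e*i - f*h) - b*(d*i - f*g) + c*(d*h - e*g), where the 3×3 is [[a, b, c], [d, e, f], [g, h, i]].
Minor M_00 = (-12)*(7) - (13)*(3) = -84 - 39 = -123.
Minor M_01 = (11)*(7) - (13)*(9) = 77 - 117 = -40.
Minor M_02 = (11)*(3) - (-12)*(9) = 33 + 108 = 141.
det(T) = (-15)*(-123) - (9)*(-40) + (-8)*(141) = 1845 + 360 - 1128 = 1077.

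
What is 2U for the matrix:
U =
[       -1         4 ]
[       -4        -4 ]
2U =
[       -2         8 ]
[       -8        -8 ]

Scalar multiplication is elementwise: (2U)[i][j] = 2 * U[i][j].
  (2U)[0][0] = 2 * (-1) = -2
  (2U)[0][1] = 2 * (4) = 8
  (2U)[1][0] = 2 * (-4) = -8
  (2U)[1][1] = 2 * (-4) = -8
2U =
[       -2         8 ]
[       -8        -8 ]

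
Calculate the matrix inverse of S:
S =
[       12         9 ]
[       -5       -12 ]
det(S) = -99
S⁻¹ =
[     4/33      1/11 ]
[    -5/99     -4/33 ]

For a 2×2 matrix S = [[a, b], [c, d]] with det(S) ≠ 0, S⁻¹ = (1/det(S)) * [[d, -b], [-c, a]].
det(S) = (12)*(-12) - (9)*(-5) = -144 + 45 = -99.
S⁻¹ = (1/-99) * [[-12, -9], [5, 12]].
Dividing each entry by -99 and reducing:
S⁻¹ =
[     4/33      1/11 ]
[    -5/99     -4/33 ]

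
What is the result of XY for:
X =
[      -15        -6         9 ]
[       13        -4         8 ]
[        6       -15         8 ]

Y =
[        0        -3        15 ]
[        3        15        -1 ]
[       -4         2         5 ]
XY =
[      -54       -27      -174 ]
[      -44       -83       239 ]
[      -77      -227       145 ]

Matrix multiplication: (XY)[i][j] = sum over k of X[i][k] * Y[k][j].
  (XY)[0][0] = (-15)*(0) + (-6)*(3) + (9)*(-4) = -54
  (XY)[0][1] = (-15)*(-3) + (-6)*(15) + (9)*(2) = -27
  (XY)[0][2] = (-15)*(15) + (-6)*(-1) + (9)*(5) = -174
  (XY)[1][0] = (13)*(0) + (-4)*(3) + (8)*(-4) = -44
  (XY)[1][1] = (13)*(-3) + (-4)*(15) + (8)*(2) = -83
  (XY)[1][2] = (13)*(15) + (-4)*(-1) + (8)*(5) = 239
  (XY)[2][0] = (6)*(0) + (-15)*(3) + (8)*(-4) = -77
  (XY)[2][1] = (6)*(-3) + (-15)*(15) + (8)*(2) = -227
  (XY)[2][2] = (6)*(15) + (-15)*(-1) + (8)*(5) = 145
XY =
[      -54       -27      -174 ]
[      -44       -83       239 ]
[      -77      -227       145 ]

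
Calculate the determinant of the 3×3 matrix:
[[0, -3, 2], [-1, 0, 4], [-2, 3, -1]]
21

Expansion along first row:
det = 0·det([[0,4],[3,-1]]) - -3·det([[-1,4],[-2,-1]]) + 2·det([[-1,0],[-2,3]])
    = 0·(0·-1 - 4·3) - -3·(-1·-1 - 4·-2) + 2·(-1·3 - 0·-2)
    = 0·-12 - -3·9 + 2·-3
    = 0 + 27 + -6 = 21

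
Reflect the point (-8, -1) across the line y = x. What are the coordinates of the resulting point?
(-1, -8)

Reflection across line y = x: (-8, -1) → (-1, -8)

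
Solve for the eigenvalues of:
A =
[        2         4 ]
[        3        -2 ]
λ = -4, 4

Solve det(A - λI) = 0. For a 2×2 matrix the characteristic equation is λ² - (trace)λ + det = 0.
trace(A) = a + d = 2 - 2 = 0.
det(A) = a*d - b*c = (2)*(-2) - (4)*(3) = -4 - 12 = -16.
Characteristic equation: λ² - (0)λ + (-16) = 0.
Discriminant = (0)² - 4*(-16) = 0 + 64 = 64.
λ = (0 ± √64) / 2 = (0 ± 8) / 2 = -4, 4.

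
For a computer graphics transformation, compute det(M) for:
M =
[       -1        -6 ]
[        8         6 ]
det(M) = 42

For a 2×2 matrix [[a, b], [c, d]], det = a*d - b*c.
det(M) = (-1)*(6) - (-6)*(8) = -6 + 48 = 42.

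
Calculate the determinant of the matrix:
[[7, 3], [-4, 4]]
40

For a 2×2 matrix [[a, b], [c, d]], det = ad - bc
det = (7)(4) - (3)(-4) = 28 - -12 = 40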